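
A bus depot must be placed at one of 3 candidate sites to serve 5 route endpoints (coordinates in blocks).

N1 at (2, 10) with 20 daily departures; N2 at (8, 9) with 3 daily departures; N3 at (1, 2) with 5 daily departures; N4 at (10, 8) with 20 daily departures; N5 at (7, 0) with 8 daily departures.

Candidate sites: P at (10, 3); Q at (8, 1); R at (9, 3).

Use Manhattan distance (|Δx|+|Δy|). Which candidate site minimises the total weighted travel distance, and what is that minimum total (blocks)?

Total weighted distance at each candidate:
  P (10, 3): total = 522
  Q (8, 1): total = 560
  R (9, 3): total = 506
Minimum is at R with total 506 blocks.

R, total 506 blocks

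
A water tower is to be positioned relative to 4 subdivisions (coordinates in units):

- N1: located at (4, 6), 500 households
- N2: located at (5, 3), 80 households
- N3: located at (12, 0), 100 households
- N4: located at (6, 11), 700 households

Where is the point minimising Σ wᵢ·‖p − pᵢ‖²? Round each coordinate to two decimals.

The minimiser of Σwᵢ‖p−pᵢ‖² is the weighted centroid p* = (Σwᵢpᵢ)/(Σwᵢ).
Σwᵢ = 1380.
Σwᵢxᵢ = 500·4 + 80·5 + 100·12 + 700·6 = 7800.
Σwᵢyᵢ = 500·6 + 80·3 + 100·0 + 700·11 = 10940.
x* = 7800/1380 = 5.65, y* = 10940/1380 = 7.93.

(5.65, 7.93)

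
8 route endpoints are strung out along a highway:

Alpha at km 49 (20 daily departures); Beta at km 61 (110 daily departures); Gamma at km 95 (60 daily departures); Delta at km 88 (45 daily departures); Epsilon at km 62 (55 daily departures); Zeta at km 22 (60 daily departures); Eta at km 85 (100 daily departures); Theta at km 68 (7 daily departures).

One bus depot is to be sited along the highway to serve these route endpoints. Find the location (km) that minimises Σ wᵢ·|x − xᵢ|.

For a sum of weighted absolute distances on a line, the optimum is the weighted median (not the mean). Total weight W = 457; half-weight = 228.5.
Sort by position and accumulate weight:
  km 22 (Zeta, w=60) → cum 60
  km 49 (Alpha, w=20) → cum 80
  km 61 (Beta, w=110) → cum 190
  km 62 (Epsilon, w=55) → cum 245  ≥ 228.5 → median here
  km 68 (Theta, w=7) → cum 252
  km 85 (Eta, w=100) → cum 352
  km 88 (Delta, w=45) → cum 397
  km 95 (Gamma, w=60) → cum 457
Optimal location: km 62.

x = 62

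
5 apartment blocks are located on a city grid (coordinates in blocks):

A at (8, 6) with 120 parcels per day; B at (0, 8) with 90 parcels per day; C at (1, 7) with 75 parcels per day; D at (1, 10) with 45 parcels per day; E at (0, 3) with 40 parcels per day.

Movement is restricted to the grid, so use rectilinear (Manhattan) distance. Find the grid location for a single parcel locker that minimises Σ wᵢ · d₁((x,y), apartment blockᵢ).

Manhattan distance separates: Σwᵢ(|x−xᵢ|+|y−yᵢ|) = Σwᵢ|x−xᵢ| + Σwᵢ|y−yᵢ|, so x and y are optimised independently as 1-D weighted medians.
Total weight W = 370; half = 185.
x-coordinate, sorted with cumulative weight:
  x=0 (B, w=90) cum 90
  x=0 (E, w=40) cum 130
  x=1 (C, w=75) cum 205  ← median
  x=1 (D, w=45) cum 250
  x=8 (A, w=120) cum 370
⇒ x* = 1
y-coordinate, sorted with cumulative weight:
  y=3 (E, w=40) cum 40
  y=6 (A, w=120) cum 160
  y=7 (C, w=75) cum 235  ← median
  y=8 (B, w=90) cum 325
  y=10 (D, w=45) cum 370
⇒ y* = 7

(1, 7)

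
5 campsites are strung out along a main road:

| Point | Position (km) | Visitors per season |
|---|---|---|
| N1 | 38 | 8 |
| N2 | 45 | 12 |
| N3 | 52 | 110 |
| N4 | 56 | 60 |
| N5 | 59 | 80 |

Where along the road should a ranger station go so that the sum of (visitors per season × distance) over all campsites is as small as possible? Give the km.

For a sum of weighted absolute distances on a line, the optimum is the weighted median (not the mean). Total weight W = 270; half-weight = 135.
Sort by position and accumulate weight:
  km 38 (N1, w=8) → cum 8
  km 45 (N2, w=12) → cum 20
  km 52 (N3, w=110) → cum 130
  km 56 (N4, w=60) → cum 190  ≥ 135 → median here
  km 59 (N5, w=80) → cum 270
Optimal location: km 56.

x = 56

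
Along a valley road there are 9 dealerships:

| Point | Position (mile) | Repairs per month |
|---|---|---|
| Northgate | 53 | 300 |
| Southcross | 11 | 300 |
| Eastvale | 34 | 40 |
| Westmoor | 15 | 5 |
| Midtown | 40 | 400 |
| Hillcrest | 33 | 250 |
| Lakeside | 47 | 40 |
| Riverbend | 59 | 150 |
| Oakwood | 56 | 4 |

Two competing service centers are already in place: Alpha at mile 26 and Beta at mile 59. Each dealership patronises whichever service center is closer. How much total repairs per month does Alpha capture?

995

The indifferent point is the midpoint (26+59)/2 = 42.5; dealerships left of it (closer to Alpha at 26) go to Alpha, those right go to Beta.
  Southcross at 11 (w=300) → Alpha
  Westmoor at 15 (w=5) → Alpha
  Hillcrest at 33 (w=250) → Alpha
  Eastvale at 34 (w=40) → Alpha
  Midtown at 40 (w=400) → Alpha
  Lakeside at 47 (w=40) → Beta
  Northgate at 53 (w=300) → Beta
  Oakwood at 56 (w=4) → Beta
  Riverbend at 59 (w=150) → Beta
Alpha captures 995; Beta captures 494.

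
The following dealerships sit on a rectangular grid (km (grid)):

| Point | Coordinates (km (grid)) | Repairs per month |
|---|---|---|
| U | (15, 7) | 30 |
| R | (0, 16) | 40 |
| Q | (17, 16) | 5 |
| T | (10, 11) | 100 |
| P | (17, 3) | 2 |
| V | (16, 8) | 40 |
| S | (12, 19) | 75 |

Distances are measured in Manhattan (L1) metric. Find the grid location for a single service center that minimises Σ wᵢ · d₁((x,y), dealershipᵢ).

(12, 11)

Manhattan distance separates: Σwᵢ(|x−xᵢ|+|y−yᵢ|) = Σwᵢ|x−xᵢ| + Σwᵢ|y−yᵢ|, so x and y are optimised independently as 1-D weighted medians.
Total weight W = 292; half = 146.
x-coordinate, sorted with cumulative weight:
  x=0 (R, w=40) cum 40
  x=10 (T, w=100) cum 140
  x=12 (S, w=75) cum 215  ← median
  x=15 (U, w=30) cum 245
  x=16 (V, w=40) cum 285
  x=17 (Q, w=5) cum 290
  x=17 (P, w=2) cum 292
⇒ x* = 12
y-coordinate, sorted with cumulative weight:
  y=3 (P, w=2) cum 2
  y=7 (U, w=30) cum 32
  y=8 (V, w=40) cum 72
  y=11 (T, w=100) cum 172  ← median
  y=16 (R, w=40) cum 212
  y=16 (Q, w=5) cum 217
  y=19 (S, w=75) cum 292
⇒ y* = 11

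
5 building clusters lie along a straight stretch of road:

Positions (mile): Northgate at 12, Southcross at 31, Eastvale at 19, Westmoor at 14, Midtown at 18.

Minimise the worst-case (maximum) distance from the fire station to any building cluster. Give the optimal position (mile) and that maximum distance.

location 21.5, max distance 9.5

The 1-center on a line is the midpoint of the two extreme points: leftmost at 12, rightmost at 31.
Optimal location = (12 + 31)/2 = 21.5; maximum distance = (31 − 12)/2 = 9.5.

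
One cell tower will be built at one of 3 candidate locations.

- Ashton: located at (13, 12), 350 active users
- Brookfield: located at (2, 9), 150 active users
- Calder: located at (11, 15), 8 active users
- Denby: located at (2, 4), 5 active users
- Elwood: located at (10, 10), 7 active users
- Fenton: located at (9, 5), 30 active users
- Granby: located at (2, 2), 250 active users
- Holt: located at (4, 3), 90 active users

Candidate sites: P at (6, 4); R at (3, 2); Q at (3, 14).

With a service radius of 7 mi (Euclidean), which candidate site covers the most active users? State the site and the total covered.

P, covering 525

Coverage radius r = 7 mi; a point is covered iff (Δx)²+(Δy)² ≤ 7² = 49.
  P (6, 4): covers {Brookfield, Denby, Fenton, Granby, Holt} → 525
  R (3, 2): covers {Denby, Fenton, Granby, Holt} → 375
  Q (3, 14): covers {Brookfield} → 150
Maximum coverage at P: 525 active users.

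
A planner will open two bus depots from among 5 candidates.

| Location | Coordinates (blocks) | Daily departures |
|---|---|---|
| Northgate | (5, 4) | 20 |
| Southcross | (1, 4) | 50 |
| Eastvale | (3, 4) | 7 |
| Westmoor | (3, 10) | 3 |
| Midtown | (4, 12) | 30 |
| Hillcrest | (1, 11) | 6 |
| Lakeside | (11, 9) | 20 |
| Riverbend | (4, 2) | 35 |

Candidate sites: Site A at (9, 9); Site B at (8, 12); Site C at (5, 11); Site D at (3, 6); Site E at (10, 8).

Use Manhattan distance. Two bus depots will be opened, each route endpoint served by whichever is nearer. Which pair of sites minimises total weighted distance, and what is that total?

{Site C, Site D}, total 722

Evaluate every pair (each demand assigned to the nearer of the two):
  {Site C, Site D}: total = 722
  {Site B, Site D}: total = 763
  {Site A, Site D}: total = 773
  {Site D, Site E}: total = 773
  {Site A, Site C}: total = 1236
  {Site C, Site E}: total = 1236
  {Site B, Site C}: total = 1316
  {Site A, Site B}: total = 1556
  {Site B, Site E}: total = 1556
  {Site A, Site E}: total = 1688
Best pair: {Site C, Site D} with total 722.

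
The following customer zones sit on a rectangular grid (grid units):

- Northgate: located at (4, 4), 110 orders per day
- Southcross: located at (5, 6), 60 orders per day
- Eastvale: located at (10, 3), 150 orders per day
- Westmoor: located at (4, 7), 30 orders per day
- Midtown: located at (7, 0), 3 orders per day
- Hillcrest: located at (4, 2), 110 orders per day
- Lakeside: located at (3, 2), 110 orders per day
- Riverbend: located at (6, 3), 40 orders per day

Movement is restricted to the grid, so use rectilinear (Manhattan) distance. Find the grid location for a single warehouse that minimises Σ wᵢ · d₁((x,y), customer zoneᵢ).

Manhattan distance separates: Σwᵢ(|x−xᵢ|+|y−yᵢ|) = Σwᵢ|x−xᵢ| + Σwᵢ|y−yᵢ|, so x and y are optimised independently as 1-D weighted medians.
Total weight W = 613; half = 306.5.
x-coordinate, sorted with cumulative weight:
  x=3 (Lakeside, w=110) cum 110
  x=4 (Northgate, w=110) cum 220
  x=4 (Westmoor, w=30) cum 250
  x=4 (Hillcrest, w=110) cum 360  ← median
  x=5 (Southcross, w=60) cum 420
  x=6 (Riverbend, w=40) cum 460
  x=7 (Midtown, w=3) cum 463
  x=10 (Eastvale, w=150) cum 613
⇒ x* = 4
y-coordinate, sorted with cumulative weight:
  y=0 (Midtown, w=3) cum 3
  y=2 (Hillcrest, w=110) cum 113
  y=2 (Lakeside, w=110) cum 223
  y=3 (Eastvale, w=150) cum 373  ← median
  y=3 (Riverbend, w=40) cum 413
  y=4 (Northgate, w=110) cum 523
  y=6 (Southcross, w=60) cum 583
  y=7 (Westmoor, w=30) cum 613
⇒ y* = 3

(4, 3)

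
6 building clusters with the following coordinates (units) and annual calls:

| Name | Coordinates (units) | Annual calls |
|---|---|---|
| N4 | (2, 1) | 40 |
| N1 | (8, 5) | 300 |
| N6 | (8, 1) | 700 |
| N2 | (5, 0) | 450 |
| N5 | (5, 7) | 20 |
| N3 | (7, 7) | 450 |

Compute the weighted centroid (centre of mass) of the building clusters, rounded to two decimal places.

(6.93, 2.82)

The minimiser of Σwᵢ‖p−pᵢ‖² is the weighted centroid p* = (Σwᵢpᵢ)/(Σwᵢ).
Σwᵢ = 1960.
Σwᵢxᵢ = 40·2 + 300·8 + 700·8 + 450·5 + 20·5 + 450·7 = 13580.
Σwᵢyᵢ = 40·1 + 300·5 + 700·1 + 450·0 + 20·7 + 450·7 = 5530.
x* = 13580/1960 = 6.93, y* = 5530/1960 = 2.82.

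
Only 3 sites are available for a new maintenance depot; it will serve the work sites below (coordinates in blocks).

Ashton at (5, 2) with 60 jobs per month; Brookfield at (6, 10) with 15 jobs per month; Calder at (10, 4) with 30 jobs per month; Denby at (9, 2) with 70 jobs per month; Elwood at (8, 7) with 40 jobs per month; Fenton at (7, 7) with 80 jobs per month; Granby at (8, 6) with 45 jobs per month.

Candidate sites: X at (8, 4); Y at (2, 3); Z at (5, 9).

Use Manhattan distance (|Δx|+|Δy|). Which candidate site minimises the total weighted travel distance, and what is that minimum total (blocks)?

X, total 1220 blocks

Total weighted distance at each candidate:
  X (8, 4): total = 1220
  Y (2, 3): total = 2760
  Z (5, 9): total = 2310
Minimum is at X with total 1220 blocks.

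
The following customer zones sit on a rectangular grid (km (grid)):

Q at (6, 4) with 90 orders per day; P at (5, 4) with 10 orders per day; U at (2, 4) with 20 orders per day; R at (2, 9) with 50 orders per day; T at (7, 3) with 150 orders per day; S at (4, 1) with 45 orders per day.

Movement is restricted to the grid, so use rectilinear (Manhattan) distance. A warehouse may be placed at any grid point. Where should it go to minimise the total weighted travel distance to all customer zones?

(6, 3)

Manhattan distance separates: Σwᵢ(|x−xᵢ|+|y−yᵢ|) = Σwᵢ|x−xᵢ| + Σwᵢ|y−yᵢ|, so x and y are optimised independently as 1-D weighted medians.
Total weight W = 365; half = 182.5.
x-coordinate, sorted with cumulative weight:
  x=2 (U, w=20) cum 20
  x=2 (R, w=50) cum 70
  x=4 (S, w=45) cum 115
  x=5 (P, w=10) cum 125
  x=6 (Q, w=90) cum 215  ← median
  x=7 (T, w=150) cum 365
⇒ x* = 6
y-coordinate, sorted with cumulative weight:
  y=1 (S, w=45) cum 45
  y=3 (T, w=150) cum 195  ← median
  y=4 (Q, w=90) cum 285
  y=4 (P, w=10) cum 295
  y=4 (U, w=20) cum 315
  y=9 (R, w=50) cum 365
⇒ y* = 3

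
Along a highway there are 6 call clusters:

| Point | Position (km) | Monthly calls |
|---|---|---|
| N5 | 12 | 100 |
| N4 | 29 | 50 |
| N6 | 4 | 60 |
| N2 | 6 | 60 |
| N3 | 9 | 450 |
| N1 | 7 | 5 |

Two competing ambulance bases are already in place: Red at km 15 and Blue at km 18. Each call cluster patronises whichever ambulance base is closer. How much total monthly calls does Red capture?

The indifferent point is the midpoint (15+18)/2 = 16.5; call clusters left of it (closer to Red at 15) go to Red, those right go to Blue.
  N6 at 4 (w=60) → Red
  N2 at 6 (w=60) → Red
  N1 at 7 (w=5) → Red
  N3 at 9 (w=450) → Red
  N5 at 12 (w=100) → Red
  N4 at 29 (w=50) → Blue
Red captures 675; Blue captures 50.

675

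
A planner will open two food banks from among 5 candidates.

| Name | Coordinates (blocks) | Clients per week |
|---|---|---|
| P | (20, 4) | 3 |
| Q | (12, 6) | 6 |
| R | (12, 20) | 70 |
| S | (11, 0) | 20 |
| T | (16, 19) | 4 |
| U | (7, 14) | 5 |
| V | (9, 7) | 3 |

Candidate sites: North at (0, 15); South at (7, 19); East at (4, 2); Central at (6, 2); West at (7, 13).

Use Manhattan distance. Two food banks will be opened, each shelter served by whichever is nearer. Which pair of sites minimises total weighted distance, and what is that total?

{South, Central}, total 753

Evaluate every pair (each demand assigned to the nearer of the two):
  {South, Central}: total = 753
  {South, East}: total = 817
  {South, West}: total = 963
  {North, South}: total = 1175
  {Central, West}: total = 1177
  {East, West}: total = 1235
  {North, West}: total = 1407
  {North, Central}: total = 1582
  {North, East}: total = 1646
  {East, Central}: total = 2125
Best pair: {South, Central} with total 753.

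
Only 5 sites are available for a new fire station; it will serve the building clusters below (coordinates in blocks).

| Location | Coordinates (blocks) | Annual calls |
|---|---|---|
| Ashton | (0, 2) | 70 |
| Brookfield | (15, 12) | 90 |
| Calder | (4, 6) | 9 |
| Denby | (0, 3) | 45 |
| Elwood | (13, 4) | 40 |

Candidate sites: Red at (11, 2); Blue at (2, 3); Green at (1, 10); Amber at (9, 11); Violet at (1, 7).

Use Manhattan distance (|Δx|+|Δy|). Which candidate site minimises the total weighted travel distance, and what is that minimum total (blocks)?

Total weighted distance at each candidate:
  Red (11, 2): total = 2829
  Blue (2, 3): total = 2805
  Green (1, 10): total = 3213
  Amber (9, 11): total = 3185
  Violet (1, 7): total = 2991
Minimum is at Blue with total 2805 blocks.

Blue, total 2805 blocks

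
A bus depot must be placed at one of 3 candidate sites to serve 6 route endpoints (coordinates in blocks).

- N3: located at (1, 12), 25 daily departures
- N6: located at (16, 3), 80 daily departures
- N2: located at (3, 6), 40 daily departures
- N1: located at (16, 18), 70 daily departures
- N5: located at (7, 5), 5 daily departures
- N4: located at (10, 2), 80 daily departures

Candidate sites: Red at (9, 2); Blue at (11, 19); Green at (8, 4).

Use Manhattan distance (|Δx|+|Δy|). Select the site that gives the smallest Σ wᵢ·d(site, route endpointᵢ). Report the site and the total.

Red, total 3205 blocks

Total weighted distance at each candidate:
  Red (9, 2): total = 3205
  Blue (11, 19): total = 4895
  Green (8, 4): total = 3245
Minimum is at Red with total 3205 blocks.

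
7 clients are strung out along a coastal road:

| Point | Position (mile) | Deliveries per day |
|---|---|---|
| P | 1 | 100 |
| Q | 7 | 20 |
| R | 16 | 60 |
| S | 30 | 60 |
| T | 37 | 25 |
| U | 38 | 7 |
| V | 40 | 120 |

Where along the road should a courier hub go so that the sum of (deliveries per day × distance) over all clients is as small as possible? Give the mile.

For a sum of weighted absolute distances on a line, the optimum is the weighted median (not the mean). Total weight W = 392; half-weight = 196.
Sort by position and accumulate weight:
  mile 1 (P, w=100) → cum 100
  mile 7 (Q, w=20) → cum 120
  mile 16 (R, w=60) → cum 180
  mile 30 (S, w=60) → cum 240  ≥ 196 → median here
  mile 37 (T, w=25) → cum 265
  mile 38 (U, w=7) → cum 272
  mile 40 (V, w=120) → cum 392
Optimal location: mile 30.

x = 30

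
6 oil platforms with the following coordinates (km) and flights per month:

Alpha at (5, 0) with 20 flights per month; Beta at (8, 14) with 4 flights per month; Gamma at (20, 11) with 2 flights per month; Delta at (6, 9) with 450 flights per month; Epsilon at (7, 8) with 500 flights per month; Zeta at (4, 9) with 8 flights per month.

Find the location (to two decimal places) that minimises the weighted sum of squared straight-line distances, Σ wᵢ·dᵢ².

The minimiser of Σwᵢ‖p−pᵢ‖² is the weighted centroid p* = (Σwᵢpᵢ)/(Σwᵢ).
Σwᵢ = 984.
Σwᵢxᵢ = 20·5 + 4·8 + 2·20 + 450·6 + 500·7 + 8·4 = 6404.
Σwᵢyᵢ = 20·0 + 4·14 + 2·11 + 450·9 + 500·8 + 8·9 = 8200.
x* = 6404/984 = 6.51, y* = 8200/984 = 8.33.

(6.51, 8.33)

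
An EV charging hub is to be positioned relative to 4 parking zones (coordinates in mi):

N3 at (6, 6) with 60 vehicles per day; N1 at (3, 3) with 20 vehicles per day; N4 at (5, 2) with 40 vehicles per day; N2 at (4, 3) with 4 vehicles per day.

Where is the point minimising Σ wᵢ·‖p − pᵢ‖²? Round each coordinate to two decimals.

The minimiser of Σwᵢ‖p−pᵢ‖² is the weighted centroid p* = (Σwᵢpᵢ)/(Σwᵢ).
Σwᵢ = 124.
Σwᵢxᵢ = 60·6 + 20·3 + 40·5 + 4·4 = 636.
Σwᵢyᵢ = 60·6 + 20·3 + 40·2 + 4·3 = 512.
x* = 636/124 = 5.13, y* = 512/124 = 4.13.

(5.13, 4.13)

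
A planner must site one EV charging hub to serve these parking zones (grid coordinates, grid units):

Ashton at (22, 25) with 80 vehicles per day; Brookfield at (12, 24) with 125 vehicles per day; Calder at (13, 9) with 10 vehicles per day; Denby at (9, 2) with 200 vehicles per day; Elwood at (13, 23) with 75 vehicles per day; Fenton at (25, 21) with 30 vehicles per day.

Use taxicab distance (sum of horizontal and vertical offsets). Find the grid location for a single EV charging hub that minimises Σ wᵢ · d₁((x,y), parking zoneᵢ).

(12, 23)

Manhattan distance separates: Σwᵢ(|x−xᵢ|+|y−yᵢ|) = Σwᵢ|x−xᵢ| + Σwᵢ|y−yᵢ|, so x and y are optimised independently as 1-D weighted medians.
Total weight W = 520; half = 260.
x-coordinate, sorted with cumulative weight:
  x=9 (Denby, w=200) cum 200
  x=12 (Brookfield, w=125) cum 325  ← median
  x=13 (Calder, w=10) cum 335
  x=13 (Elwood, w=75) cum 410
  x=22 (Ashton, w=80) cum 490
  x=25 (Fenton, w=30) cum 520
⇒ x* = 12
y-coordinate, sorted with cumulative weight:
  y=2 (Denby, w=200) cum 200
  y=9 (Calder, w=10) cum 210
  y=21 (Fenton, w=30) cum 240
  y=23 (Elwood, w=75) cum 315  ← median
  y=24 (Brookfield, w=125) cum 440
  y=25 (Ashton, w=80) cum 520
⇒ y* = 23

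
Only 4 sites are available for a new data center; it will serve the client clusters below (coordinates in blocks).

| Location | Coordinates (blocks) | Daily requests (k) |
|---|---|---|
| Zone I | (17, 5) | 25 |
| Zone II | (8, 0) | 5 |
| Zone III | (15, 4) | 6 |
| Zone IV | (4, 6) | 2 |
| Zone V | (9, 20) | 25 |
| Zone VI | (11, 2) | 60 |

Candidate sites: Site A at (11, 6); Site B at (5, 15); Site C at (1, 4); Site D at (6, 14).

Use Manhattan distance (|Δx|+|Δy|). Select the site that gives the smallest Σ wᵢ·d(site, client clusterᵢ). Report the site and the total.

Site A, total 910 blocks

Total weighted distance at each candidate:
  Site A (11, 6): total = 910
  Site B (5, 15): total = 2151
  Site C (1, 4): total = 1894
  Site D (6, 14): total = 1959
Minimum is at Site A with total 910 blocks.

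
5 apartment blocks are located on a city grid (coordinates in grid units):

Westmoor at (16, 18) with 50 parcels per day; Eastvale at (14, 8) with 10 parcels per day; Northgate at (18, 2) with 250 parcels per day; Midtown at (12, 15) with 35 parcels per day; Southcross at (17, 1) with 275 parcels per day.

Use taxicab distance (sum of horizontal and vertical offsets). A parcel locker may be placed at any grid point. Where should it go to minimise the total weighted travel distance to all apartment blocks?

(17, 2)

Manhattan distance separates: Σwᵢ(|x−xᵢ|+|y−yᵢ|) = Σwᵢ|x−xᵢ| + Σwᵢ|y−yᵢ|, so x and y are optimised independently as 1-D weighted medians.
Total weight W = 620; half = 310.
x-coordinate, sorted with cumulative weight:
  x=12 (Midtown, w=35) cum 35
  x=14 (Eastvale, w=10) cum 45
  x=16 (Westmoor, w=50) cum 95
  x=17 (Southcross, w=275) cum 370  ← median
  x=18 (Northgate, w=250) cum 620
⇒ x* = 17
y-coordinate, sorted with cumulative weight:
  y=1 (Southcross, w=275) cum 275
  y=2 (Northgate, w=250) cum 525  ← median
  y=8 (Eastvale, w=10) cum 535
  y=15 (Midtown, w=35) cum 570
  y=18 (Westmoor, w=50) cum 620
⇒ y* = 2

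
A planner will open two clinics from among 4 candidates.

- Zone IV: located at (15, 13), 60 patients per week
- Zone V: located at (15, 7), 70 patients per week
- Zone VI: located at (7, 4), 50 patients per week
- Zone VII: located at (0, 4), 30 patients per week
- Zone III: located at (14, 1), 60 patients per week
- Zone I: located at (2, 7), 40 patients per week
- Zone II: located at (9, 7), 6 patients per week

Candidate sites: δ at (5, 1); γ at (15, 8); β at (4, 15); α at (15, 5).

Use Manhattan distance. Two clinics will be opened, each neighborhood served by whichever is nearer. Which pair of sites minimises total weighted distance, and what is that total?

{δ, γ}, total 1742

Evaluate every pair (each demand assigned to the nearer of the two):
  {δ, γ}: total = 1742
  {δ, α}: total = 1818
  {γ, α}: total = 2202
  {β, α}: total = 2268
  {γ, β}: total = 2342
  {δ, β}: total = 3350
Best pair: {δ, γ} with total 1742.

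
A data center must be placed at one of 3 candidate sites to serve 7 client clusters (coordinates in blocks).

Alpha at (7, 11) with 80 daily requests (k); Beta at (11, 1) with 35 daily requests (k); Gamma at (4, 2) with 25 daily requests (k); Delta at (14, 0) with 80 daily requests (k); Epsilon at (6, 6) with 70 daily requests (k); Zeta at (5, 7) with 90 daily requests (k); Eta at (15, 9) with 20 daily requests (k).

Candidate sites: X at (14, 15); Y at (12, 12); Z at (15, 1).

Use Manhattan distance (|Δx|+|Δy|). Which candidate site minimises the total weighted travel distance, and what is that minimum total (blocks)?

Total weighted distance at each candidate:
  X (14, 15): total = 6110
  Y (12, 12): total = 4510
  Z (15, 1): total = 4620
Minimum is at Y with total 4510 blocks.

Y, total 4510 blocks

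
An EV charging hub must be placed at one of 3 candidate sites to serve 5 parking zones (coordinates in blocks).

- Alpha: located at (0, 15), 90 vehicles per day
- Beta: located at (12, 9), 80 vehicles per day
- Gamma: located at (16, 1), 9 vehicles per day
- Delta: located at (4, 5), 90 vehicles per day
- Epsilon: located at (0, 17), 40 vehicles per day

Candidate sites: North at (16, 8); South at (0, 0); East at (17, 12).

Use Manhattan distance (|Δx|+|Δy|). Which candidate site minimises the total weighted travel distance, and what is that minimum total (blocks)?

Total weighted distance at each candidate:
  North (16, 8): total = 4883
  South (0, 0): total = 4673
  East (17, 12): total = 5228
Minimum is at South with total 4673 blocks.

South, total 4673 blocks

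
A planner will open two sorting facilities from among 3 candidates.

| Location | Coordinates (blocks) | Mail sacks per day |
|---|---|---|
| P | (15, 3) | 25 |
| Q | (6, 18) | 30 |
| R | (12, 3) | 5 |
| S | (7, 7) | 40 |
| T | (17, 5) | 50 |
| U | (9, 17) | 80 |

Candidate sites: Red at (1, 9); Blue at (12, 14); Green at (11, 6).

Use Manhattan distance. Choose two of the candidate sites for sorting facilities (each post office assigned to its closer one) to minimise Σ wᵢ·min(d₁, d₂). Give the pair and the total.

Evaluate every pair (each demand assigned to the nearer of the two):
  {Blue, Green}: total = 1525
  {Red, Blue}: total = 2205
  {Red, Green}: total = 2205
Best pair: {Blue, Green} with total 1525.

{Blue, Green}, total 1525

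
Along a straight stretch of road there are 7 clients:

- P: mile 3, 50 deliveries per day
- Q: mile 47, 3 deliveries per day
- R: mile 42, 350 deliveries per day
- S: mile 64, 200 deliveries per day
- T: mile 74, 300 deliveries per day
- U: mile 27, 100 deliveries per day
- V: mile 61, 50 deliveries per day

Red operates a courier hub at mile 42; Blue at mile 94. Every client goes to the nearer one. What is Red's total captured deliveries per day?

The indifferent point is the midpoint (42+94)/2 = 68; clients left of it (closer to Red at 42) go to Red, those right go to Blue.
  P at 3 (w=50) → Red
  U at 27 (w=100) → Red
  R at 42 (w=350) → Red
  Q at 47 (w=3) → Red
  V at 61 (w=50) → Red
  S at 64 (w=200) → Red
  T at 74 (w=300) → Blue
Red captures 753; Blue captures 300.

753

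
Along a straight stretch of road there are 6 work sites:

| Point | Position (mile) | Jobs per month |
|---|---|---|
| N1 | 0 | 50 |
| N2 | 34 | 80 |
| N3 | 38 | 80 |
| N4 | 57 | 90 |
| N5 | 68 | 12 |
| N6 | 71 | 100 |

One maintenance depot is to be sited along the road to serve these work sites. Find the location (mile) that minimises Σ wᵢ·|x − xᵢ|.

x = 38

For a sum of weighted absolute distances on a line, the optimum is the weighted median (not the mean). Total weight W = 412; half-weight = 206.
Sort by position and accumulate weight:
  mile 0 (N1, w=50) → cum 50
  mile 34 (N2, w=80) → cum 130
  mile 38 (N3, w=80) → cum 210  ≥ 206 → median here
  mile 57 (N4, w=90) → cum 300
  mile 68 (N5, w=12) → cum 312
  mile 71 (N6, w=100) → cum 412
Optimal location: mile 38.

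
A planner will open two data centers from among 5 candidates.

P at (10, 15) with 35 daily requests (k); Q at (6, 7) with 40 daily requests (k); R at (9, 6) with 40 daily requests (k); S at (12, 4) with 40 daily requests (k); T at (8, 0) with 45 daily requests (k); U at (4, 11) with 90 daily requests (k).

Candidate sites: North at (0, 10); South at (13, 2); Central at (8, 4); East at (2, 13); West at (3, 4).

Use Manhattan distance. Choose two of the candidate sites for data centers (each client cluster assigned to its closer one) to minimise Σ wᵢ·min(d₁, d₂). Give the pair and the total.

Evaluate every pair (each demand assigned to the nearer of the two):
  {Central, East}: total = 1370
  {North, Central}: total = 1565
  {Central, West}: total = 1835
  {South, East}: total = 1865
  {East, West}: total = 2035
  {South, Central}: total = 2065
  {North, South}: total = 2090
  {South, West}: total = 2275
  {North, West}: total = 2300
  {North, East}: total = 3120
Best pair: {Central, East} with total 1370.

{Central, East}, total 1370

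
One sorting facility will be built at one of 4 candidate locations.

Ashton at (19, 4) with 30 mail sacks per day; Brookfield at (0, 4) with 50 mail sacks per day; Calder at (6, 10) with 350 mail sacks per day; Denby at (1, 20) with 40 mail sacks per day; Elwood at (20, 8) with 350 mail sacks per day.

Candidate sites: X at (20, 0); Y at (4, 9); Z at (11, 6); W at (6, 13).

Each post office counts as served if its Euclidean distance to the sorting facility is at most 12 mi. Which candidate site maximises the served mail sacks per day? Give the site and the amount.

Z, covering 780

Coverage radius r = 12 mi; a point is covered iff (Δx)²+(Δy)² ≤ 12² = 144.
  X (20, 0): covers {Ashton, Elwood} → 380
  Y (4, 9): covers {Brookfield, Calder, Denby} → 440
  Z (11, 6): covers {Ashton, Brookfield, Calder, Elwood} → 780
  W (6, 13): covers {Brookfield, Calder, Denby} → 440
Maximum coverage at Z: 780 mail sacks per day.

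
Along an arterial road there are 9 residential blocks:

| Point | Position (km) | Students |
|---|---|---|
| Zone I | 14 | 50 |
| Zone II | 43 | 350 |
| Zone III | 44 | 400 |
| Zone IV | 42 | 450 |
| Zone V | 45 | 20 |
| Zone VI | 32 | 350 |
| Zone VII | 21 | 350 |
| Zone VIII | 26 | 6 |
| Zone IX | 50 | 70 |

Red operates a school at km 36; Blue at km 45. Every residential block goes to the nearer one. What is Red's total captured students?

The indifferent point is the midpoint (36+45)/2 = 40.5; residential blocks left of it (closer to Red at 36) go to Red, those right go to Blue.
  Zone I at 14 (w=50) → Red
  Zone VII at 21 (w=350) → Red
  Zone VIII at 26 (w=6) → Red
  Zone VI at 32 (w=350) → Red
  Zone IV at 42 (w=450) → Blue
  Zone II at 43 (w=350) → Blue
  Zone III at 44 (w=400) → Blue
  Zone V at 45 (w=20) → Blue
  Zone IX at 50 (w=70) → Blue
Red captures 756; Blue captures 1290.

756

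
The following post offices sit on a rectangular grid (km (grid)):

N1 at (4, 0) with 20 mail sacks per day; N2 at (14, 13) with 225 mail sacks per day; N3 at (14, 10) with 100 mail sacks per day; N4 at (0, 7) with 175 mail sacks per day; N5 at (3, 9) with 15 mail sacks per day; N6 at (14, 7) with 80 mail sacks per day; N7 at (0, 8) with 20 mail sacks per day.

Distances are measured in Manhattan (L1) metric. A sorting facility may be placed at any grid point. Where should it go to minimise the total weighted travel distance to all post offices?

(14, 10)

Manhattan distance separates: Σwᵢ(|x−xᵢ|+|y−yᵢ|) = Σwᵢ|x−xᵢ| + Σwᵢ|y−yᵢ|, so x and y are optimised independently as 1-D weighted medians.
Total weight W = 635; half = 317.5.
x-coordinate, sorted with cumulative weight:
  x=0 (N4, w=175) cum 175
  x=0 (N7, w=20) cum 195
  x=3 (N5, w=15) cum 210
  x=4 (N1, w=20) cum 230
  x=14 (N2, w=225) cum 455  ← median
  x=14 (N3, w=100) cum 555
  x=14 (N6, w=80) cum 635
⇒ x* = 14
y-coordinate, sorted with cumulative weight:
  y=0 (N1, w=20) cum 20
  y=7 (N4, w=175) cum 195
  y=7 (N6, w=80) cum 275
  y=8 (N7, w=20) cum 295
  y=9 (N5, w=15) cum 310
  y=10 (N3, w=100) cum 410  ← median
  y=13 (N2, w=225) cum 635
⇒ y* = 10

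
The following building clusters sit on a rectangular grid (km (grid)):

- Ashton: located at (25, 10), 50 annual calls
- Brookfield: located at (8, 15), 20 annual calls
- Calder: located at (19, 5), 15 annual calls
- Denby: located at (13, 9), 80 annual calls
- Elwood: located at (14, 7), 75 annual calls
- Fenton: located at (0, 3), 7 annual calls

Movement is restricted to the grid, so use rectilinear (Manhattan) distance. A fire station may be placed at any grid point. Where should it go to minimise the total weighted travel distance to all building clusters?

Manhattan distance separates: Σwᵢ(|x−xᵢ|+|y−yᵢ|) = Σwᵢ|x−xᵢ| + Σwᵢ|y−yᵢ|, so x and y are optimised independently as 1-D weighted medians.
Total weight W = 247; half = 123.5.
x-coordinate, sorted with cumulative weight:
  x=0 (Fenton, w=7) cum 7
  x=8 (Brookfield, w=20) cum 27
  x=13 (Denby, w=80) cum 107
  x=14 (Elwood, w=75) cum 182  ← median
  x=19 (Calder, w=15) cum 197
  x=25 (Ashton, w=50) cum 247
⇒ x* = 14
y-coordinate, sorted with cumulative weight:
  y=3 (Fenton, w=7) cum 7
  y=5 (Calder, w=15) cum 22
  y=7 (Elwood, w=75) cum 97
  y=9 (Denby, w=80) cum 177  ← median
  y=10 (Ashton, w=50) cum 227
  y=15 (Brookfield, w=20) cum 247
⇒ y* = 9

(14, 9)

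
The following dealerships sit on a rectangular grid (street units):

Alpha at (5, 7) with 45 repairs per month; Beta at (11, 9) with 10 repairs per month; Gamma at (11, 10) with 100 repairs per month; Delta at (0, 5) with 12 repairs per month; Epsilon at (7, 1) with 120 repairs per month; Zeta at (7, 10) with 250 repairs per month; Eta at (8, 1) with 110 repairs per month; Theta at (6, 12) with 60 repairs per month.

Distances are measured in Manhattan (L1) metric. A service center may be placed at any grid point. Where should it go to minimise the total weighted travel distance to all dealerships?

(7, 10)

Manhattan distance separates: Σwᵢ(|x−xᵢ|+|y−yᵢ|) = Σwᵢ|x−xᵢ| + Σwᵢ|y−yᵢ|, so x and y are optimised independently as 1-D weighted medians.
Total weight W = 707; half = 353.5.
x-coordinate, sorted with cumulative weight:
  x=0 (Delta, w=12) cum 12
  x=5 (Alpha, w=45) cum 57
  x=6 (Theta, w=60) cum 117
  x=7 (Epsilon, w=120) cum 237
  x=7 (Zeta, w=250) cum 487  ← median
  x=8 (Eta, w=110) cum 597
  x=11 (Beta, w=10) cum 607
  x=11 (Gamma, w=100) cum 707
⇒ x* = 7
y-coordinate, sorted with cumulative weight:
  y=1 (Epsilon, w=120) cum 120
  y=1 (Eta, w=110) cum 230
  y=5 (Delta, w=12) cum 242
  y=7 (Alpha, w=45) cum 287
  y=9 (Beta, w=10) cum 297
  y=10 (Gamma, w=100) cum 397  ← median
  y=10 (Zeta, w=250) cum 647
  y=12 (Theta, w=60) cum 707
⇒ y* = 10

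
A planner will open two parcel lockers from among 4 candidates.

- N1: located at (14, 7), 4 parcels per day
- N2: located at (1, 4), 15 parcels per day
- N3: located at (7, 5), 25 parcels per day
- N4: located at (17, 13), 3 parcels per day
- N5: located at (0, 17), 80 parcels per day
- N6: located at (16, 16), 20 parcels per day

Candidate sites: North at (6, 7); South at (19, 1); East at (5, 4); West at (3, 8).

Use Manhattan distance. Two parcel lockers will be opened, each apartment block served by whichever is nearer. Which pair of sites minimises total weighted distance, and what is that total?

Evaluate every pair (each demand assigned to the nearer of the two):
  {North, West}: total = 1588
  {East, West}: total = 1620
  {South, West}: total = 1671
  {North, East}: total = 1878
  {North, South}: total = 1909
  {South, East}: total = 2021
Best pair: {North, West} with total 1588.

{North, West}, total 1588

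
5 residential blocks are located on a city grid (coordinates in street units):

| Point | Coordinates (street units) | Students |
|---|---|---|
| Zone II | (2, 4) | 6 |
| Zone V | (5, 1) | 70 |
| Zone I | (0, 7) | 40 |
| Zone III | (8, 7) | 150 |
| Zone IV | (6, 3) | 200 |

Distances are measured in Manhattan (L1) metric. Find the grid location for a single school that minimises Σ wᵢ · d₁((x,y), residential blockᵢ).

(6, 3)

Manhattan distance separates: Σwᵢ(|x−xᵢ|+|y−yᵢ|) = Σwᵢ|x−xᵢ| + Σwᵢ|y−yᵢ|, so x and y are optimised independently as 1-D weighted medians.
Total weight W = 466; half = 233.
x-coordinate, sorted with cumulative weight:
  x=0 (Zone I, w=40) cum 40
  x=2 (Zone II, w=6) cum 46
  x=5 (Zone V, w=70) cum 116
  x=6 (Zone IV, w=200) cum 316  ← median
  x=8 (Zone III, w=150) cum 466
⇒ x* = 6
y-coordinate, sorted with cumulative weight:
  y=1 (Zone V, w=70) cum 70
  y=3 (Zone IV, w=200) cum 270  ← median
  y=4 (Zone II, w=6) cum 276
  y=7 (Zone I, w=40) cum 316
  y=7 (Zone III, w=150) cum 466
⇒ y* = 3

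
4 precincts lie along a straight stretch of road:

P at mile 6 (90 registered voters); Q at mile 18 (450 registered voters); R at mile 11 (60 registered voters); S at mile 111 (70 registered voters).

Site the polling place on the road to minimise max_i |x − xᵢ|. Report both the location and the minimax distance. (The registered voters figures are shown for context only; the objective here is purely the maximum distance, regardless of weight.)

location 58.5, max distance 52.5

The 1-center on a line is the midpoint of the two extreme points: leftmost at 6, rightmost at 111.
Optimal location = (6 + 111)/2 = 58.5; maximum distance = (111 − 6)/2 = 52.5.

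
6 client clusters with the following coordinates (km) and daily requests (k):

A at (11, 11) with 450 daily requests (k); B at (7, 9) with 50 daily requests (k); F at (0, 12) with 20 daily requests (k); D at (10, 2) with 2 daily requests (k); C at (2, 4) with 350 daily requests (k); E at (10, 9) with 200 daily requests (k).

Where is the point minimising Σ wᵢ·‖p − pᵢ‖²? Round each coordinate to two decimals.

The minimiser of Σwᵢ‖p−pᵢ‖² is the weighted centroid p* = (Σwᵢpᵢ)/(Σwᵢ).
Σwᵢ = 1072.
Σwᵢxᵢ = 450·11 + 50·7 + 20·0 + 2·10 + 350·2 + 200·10 = 8020.
Σwᵢyᵢ = 450·11 + 50·9 + 20·12 + 2·2 + 350·4 + 200·9 = 8844.
x* = 8020/1072 = 7.48, y* = 8844/1072 = 8.25.

(7.48, 8.25)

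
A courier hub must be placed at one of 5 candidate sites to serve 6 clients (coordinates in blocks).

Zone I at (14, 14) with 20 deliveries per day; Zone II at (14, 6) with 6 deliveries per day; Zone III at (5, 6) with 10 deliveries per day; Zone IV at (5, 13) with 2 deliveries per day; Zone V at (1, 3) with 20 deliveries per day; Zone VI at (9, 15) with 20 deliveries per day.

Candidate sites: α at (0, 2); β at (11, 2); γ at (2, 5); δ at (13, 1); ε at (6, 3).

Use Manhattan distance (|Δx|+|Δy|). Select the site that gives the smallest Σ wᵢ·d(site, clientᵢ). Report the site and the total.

ε, total 908 blocks

Total weighted distance at each candidate:
  α (0, 2): total = 1230
  β (11, 2): total = 996
  γ (2, 5): total = 960
  δ (13, 1): total = 1126
  ε (6, 3): total = 908
Minimum is at ε with total 908 blocks.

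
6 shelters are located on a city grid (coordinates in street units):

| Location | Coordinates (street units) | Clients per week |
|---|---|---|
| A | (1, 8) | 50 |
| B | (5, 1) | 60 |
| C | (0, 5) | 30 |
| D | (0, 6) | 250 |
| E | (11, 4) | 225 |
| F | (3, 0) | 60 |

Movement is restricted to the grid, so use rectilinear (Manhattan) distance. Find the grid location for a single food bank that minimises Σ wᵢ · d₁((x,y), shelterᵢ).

(3, 4)

Manhattan distance separates: Σwᵢ(|x−xᵢ|+|y−yᵢ|) = Σwᵢ|x−xᵢ| + Σwᵢ|y−yᵢ|, so x and y are optimised independently as 1-D weighted medians.
Total weight W = 675; half = 337.5.
x-coordinate, sorted with cumulative weight:
  x=0 (C, w=30) cum 30
  x=0 (D, w=250) cum 280
  x=1 (A, w=50) cum 330
  x=3 (F, w=60) cum 390  ← median
  x=5 (B, w=60) cum 450
  x=11 (E, w=225) cum 675
⇒ x* = 3
y-coordinate, sorted with cumulative weight:
  y=0 (F, w=60) cum 60
  y=1 (B, w=60) cum 120
  y=4 (E, w=225) cum 345  ← median
  y=5 (C, w=30) cum 375
  y=6 (D, w=250) cum 625
  y=8 (A, w=50) cum 675
⇒ y* = 4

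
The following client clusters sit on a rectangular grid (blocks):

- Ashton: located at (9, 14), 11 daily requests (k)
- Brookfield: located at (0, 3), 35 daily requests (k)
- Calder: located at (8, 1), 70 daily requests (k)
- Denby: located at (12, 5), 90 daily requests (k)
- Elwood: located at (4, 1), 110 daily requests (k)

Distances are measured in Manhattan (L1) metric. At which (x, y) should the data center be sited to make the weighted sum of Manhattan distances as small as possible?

(8, 1)

Manhattan distance separates: Σwᵢ(|x−xᵢ|+|y−yᵢ|) = Σwᵢ|x−xᵢ| + Σwᵢ|y−yᵢ|, so x and y are optimised independently as 1-D weighted medians.
Total weight W = 316; half = 158.
x-coordinate, sorted with cumulative weight:
  x=0 (Brookfield, w=35) cum 35
  x=4 (Elwood, w=110) cum 145
  x=8 (Calder, w=70) cum 215  ← median
  x=9 (Ashton, w=11) cum 226
  x=12 (Denby, w=90) cum 316
⇒ x* = 8
y-coordinate, sorted with cumulative weight:
  y=1 (Calder, w=70) cum 70
  y=1 (Elwood, w=110) cum 180  ← median
  y=3 (Brookfield, w=35) cum 215
  y=5 (Denby, w=90) cum 305
  y=14 (Ashton, w=11) cum 316
⇒ y* = 1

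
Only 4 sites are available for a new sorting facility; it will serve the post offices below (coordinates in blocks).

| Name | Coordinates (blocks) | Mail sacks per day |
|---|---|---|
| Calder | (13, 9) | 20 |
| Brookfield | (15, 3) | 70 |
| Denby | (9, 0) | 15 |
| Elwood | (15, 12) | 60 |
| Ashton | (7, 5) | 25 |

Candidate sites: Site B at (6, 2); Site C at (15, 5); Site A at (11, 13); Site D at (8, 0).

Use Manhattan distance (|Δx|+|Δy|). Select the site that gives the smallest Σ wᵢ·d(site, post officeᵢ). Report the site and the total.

Site C, total 1045 blocks

Total weighted distance at each candidate:
  Site B (6, 2): total = 2295
  Site C (15, 5): total = 1045
  Site A (11, 13): total = 1925
  Site D (8, 0): total = 2285
Minimum is at Site C with total 1045 blocks.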